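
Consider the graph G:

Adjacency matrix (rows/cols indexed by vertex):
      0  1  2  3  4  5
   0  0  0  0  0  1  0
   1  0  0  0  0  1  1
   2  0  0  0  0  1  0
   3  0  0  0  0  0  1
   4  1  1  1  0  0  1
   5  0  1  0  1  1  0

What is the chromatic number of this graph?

The graph has a maximum clique of size 3 (lower bound on chromatic number).
A valid 3-coloring: {0: 1, 1: 2, 2: 1, 3: 0, 4: 0, 5: 1}.
Chromatic number = 3.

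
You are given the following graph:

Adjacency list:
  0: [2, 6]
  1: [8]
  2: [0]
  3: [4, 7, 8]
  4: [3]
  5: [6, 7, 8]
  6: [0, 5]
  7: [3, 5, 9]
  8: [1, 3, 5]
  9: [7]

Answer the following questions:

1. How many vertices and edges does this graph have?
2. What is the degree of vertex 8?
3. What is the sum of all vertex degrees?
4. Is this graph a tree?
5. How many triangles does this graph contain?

Count: 10 vertices, 10 edges.
Vertex 8 has neighbors [1, 3, 5], degree = 3.
Handshaking lemma: 2 * 10 = 20.
A tree on 10 vertices has 9 edges. This graph has 10 edges (1 extra). Not a tree.
Number of triangles = 0.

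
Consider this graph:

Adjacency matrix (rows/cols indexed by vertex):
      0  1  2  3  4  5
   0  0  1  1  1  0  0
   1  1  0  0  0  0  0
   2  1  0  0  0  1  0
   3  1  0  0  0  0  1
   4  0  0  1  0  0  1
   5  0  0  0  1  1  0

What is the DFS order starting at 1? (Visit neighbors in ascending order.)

DFS from vertex 1 (neighbors processed in ascending order):
Visit order: 1, 0, 2, 4, 5, 3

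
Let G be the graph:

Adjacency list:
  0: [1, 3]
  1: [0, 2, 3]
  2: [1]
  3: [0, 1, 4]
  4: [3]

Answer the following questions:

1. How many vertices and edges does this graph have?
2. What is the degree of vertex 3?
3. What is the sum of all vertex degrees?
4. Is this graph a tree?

Count: 5 vertices, 5 edges.
Vertex 3 has neighbors [0, 1, 4], degree = 3.
Handshaking lemma: 2 * 5 = 10.
A tree on 5 vertices has 4 edges. This graph has 5 edges (1 extra). Not a tree.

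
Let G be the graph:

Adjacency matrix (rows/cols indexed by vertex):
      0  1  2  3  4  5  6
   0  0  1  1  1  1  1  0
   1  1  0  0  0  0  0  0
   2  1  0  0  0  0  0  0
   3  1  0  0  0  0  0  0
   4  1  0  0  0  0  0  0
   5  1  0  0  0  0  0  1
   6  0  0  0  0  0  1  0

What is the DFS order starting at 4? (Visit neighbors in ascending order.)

DFS from vertex 4 (neighbors processed in ascending order):
Visit order: 4, 0, 1, 2, 3, 5, 6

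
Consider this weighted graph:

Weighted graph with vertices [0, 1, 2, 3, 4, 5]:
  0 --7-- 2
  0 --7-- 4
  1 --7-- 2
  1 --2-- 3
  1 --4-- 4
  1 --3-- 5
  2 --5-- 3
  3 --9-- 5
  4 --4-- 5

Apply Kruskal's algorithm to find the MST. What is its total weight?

Applying Kruskal's algorithm (sort edges by weight, add if no cycle):
  Add (1,3) w=2
  Add (1,5) w=3
  Add (1,4) w=4
  Skip (4,5) w=4 (creates cycle)
  Add (2,3) w=5
  Add (0,2) w=7
  Skip (0,4) w=7 (creates cycle)
  Skip (1,2) w=7 (creates cycle)
  Skip (3,5) w=9 (creates cycle)
MST weight = 21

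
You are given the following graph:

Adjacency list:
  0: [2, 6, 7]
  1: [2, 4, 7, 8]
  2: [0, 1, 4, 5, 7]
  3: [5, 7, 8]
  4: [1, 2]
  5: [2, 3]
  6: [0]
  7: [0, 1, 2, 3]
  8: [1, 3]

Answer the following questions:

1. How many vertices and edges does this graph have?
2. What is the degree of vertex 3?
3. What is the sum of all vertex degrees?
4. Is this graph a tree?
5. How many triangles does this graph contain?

Count: 9 vertices, 13 edges.
Vertex 3 has neighbors [5, 7, 8], degree = 3.
Handshaking lemma: 2 * 13 = 26.
A tree on 9 vertices has 8 edges. This graph has 13 edges (5 extra). Not a tree.
Number of triangles = 3.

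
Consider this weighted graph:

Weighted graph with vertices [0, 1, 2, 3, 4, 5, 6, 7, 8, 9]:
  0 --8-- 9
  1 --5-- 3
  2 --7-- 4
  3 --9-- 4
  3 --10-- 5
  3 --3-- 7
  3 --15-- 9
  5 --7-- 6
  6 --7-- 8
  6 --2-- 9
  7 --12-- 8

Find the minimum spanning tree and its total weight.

Applying Kruskal's algorithm (sort edges by weight, add if no cycle):
  Add (6,9) w=2
  Add (3,7) w=3
  Add (1,3) w=5
  Add (2,4) w=7
  Add (5,6) w=7
  Add (6,8) w=7
  Add (0,9) w=8
  Add (3,4) w=9
  Add (3,5) w=10
  Skip (7,8) w=12 (creates cycle)
  Skip (3,9) w=15 (creates cycle)
MST weight = 58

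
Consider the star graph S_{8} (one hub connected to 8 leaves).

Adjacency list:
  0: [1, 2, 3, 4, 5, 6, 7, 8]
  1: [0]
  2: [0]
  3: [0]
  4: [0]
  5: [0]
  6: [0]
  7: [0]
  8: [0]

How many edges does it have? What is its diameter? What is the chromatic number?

Star graph S_{8}: the hub connects to all 8 leaves.
Edges = 8.
Diameter = 2 (any leaf to hub is 1, leaf to leaf through hub is 2).
Star graphs are bipartite (hub vs leaves), so chromatic number = 2.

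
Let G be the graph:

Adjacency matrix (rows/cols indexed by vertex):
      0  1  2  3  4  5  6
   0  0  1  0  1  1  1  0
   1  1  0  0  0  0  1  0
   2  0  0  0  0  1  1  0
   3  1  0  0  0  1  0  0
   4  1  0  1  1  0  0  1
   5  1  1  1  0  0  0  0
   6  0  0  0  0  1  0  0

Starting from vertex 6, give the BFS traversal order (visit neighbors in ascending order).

BFS from vertex 6 (neighbors processed in ascending order):
Visit order: 6, 4, 0, 2, 3, 1, 5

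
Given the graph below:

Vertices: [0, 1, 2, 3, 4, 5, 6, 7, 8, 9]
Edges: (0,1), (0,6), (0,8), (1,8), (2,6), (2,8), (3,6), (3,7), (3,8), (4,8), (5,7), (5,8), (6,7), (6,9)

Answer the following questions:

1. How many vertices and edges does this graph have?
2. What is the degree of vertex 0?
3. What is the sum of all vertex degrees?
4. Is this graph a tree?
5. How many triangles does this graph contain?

Count: 10 vertices, 14 edges.
Vertex 0 has neighbors [1, 6, 8], degree = 3.
Handshaking lemma: 2 * 14 = 28.
A tree on 10 vertices has 9 edges. This graph has 14 edges (5 extra). Not a tree.
Number of triangles = 2.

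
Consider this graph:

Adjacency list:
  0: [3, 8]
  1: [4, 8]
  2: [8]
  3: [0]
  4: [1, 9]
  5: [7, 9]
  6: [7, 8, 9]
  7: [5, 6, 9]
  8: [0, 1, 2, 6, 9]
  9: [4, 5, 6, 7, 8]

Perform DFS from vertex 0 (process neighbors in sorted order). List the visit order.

DFS from vertex 0 (neighbors processed in ascending order):
Visit order: 0, 3, 8, 1, 4, 9, 5, 7, 6, 2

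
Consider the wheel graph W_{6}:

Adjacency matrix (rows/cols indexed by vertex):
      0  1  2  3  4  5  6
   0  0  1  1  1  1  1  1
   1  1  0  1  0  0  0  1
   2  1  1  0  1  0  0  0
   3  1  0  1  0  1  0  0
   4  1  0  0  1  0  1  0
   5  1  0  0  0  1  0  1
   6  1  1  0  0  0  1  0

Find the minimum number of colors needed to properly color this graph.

W_{6} = C_{6} plus a hub adjacent to every cycle vertex.
The outer cycle needs 2 colors (even cycle); the hub is adjacent to all of them so needs a fresh color.
Chromatic number = 2 + 1 = 3.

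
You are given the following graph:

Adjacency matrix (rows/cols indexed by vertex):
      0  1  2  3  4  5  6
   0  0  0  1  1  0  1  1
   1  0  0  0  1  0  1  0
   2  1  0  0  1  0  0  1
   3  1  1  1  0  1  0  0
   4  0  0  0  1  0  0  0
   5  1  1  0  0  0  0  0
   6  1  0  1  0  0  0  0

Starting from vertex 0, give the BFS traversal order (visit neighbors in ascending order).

BFS from vertex 0 (neighbors processed in ascending order):
Visit order: 0, 2, 3, 5, 6, 1, 4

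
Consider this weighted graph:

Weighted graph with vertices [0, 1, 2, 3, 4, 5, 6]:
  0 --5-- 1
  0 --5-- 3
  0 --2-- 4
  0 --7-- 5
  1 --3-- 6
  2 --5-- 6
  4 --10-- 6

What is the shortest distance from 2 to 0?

Using Dijkstra's algorithm from vertex 2:
Shortest path: 2 -> 6 -> 1 -> 0
Total weight: 5 + 3 + 5 = 13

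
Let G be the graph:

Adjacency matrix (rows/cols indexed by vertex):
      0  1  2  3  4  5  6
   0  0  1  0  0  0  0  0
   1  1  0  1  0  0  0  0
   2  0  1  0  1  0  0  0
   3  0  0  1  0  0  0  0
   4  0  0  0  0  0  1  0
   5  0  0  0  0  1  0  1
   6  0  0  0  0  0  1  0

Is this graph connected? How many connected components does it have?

Checking connectivity: the graph has 2 connected component(s).
Components: [[0, 1, 2, 3], [4, 5, 6]]. The graph is NOT connected.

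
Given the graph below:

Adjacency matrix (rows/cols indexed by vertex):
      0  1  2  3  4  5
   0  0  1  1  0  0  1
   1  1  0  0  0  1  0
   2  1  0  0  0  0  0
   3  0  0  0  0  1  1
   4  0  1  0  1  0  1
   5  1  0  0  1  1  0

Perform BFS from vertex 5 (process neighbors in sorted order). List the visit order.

BFS from vertex 5 (neighbors processed in ascending order):
Visit order: 5, 0, 3, 4, 1, 2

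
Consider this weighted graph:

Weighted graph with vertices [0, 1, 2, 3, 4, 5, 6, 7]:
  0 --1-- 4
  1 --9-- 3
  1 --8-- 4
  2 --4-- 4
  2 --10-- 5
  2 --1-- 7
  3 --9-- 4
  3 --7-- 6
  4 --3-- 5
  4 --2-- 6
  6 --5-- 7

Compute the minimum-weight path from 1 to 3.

Using Dijkstra's algorithm from vertex 1:
Shortest path: 1 -> 3
Total weight: 9 = 9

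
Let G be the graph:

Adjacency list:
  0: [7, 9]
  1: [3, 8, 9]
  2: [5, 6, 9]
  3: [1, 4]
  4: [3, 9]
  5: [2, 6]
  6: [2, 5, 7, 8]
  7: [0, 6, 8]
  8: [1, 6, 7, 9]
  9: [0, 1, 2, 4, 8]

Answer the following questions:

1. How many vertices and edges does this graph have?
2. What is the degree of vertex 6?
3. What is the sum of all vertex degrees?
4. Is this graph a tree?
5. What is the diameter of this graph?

Count: 10 vertices, 15 edges.
Vertex 6 has neighbors [2, 5, 7, 8], degree = 4.
Handshaking lemma: 2 * 15 = 30.
A tree on 10 vertices has 9 edges. This graph has 15 edges (6 extra). Not a tree.
Diameter (longest shortest path) = 4.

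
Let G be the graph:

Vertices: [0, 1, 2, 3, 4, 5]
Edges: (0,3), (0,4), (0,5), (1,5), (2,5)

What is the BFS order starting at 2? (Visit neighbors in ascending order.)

BFS from vertex 2 (neighbors processed in ascending order):
Visit order: 2, 5, 0, 1, 3, 4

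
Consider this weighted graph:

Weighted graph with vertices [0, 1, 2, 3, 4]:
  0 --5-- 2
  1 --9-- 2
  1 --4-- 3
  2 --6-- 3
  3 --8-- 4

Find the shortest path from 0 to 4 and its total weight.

Using Dijkstra's algorithm from vertex 0:
Shortest path: 0 -> 2 -> 3 -> 4
Total weight: 5 + 6 + 8 = 19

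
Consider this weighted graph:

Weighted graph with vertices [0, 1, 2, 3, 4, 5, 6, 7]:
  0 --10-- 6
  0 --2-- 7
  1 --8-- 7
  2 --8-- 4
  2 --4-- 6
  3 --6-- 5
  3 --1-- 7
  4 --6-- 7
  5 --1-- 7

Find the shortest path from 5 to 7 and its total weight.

Using Dijkstra's algorithm from vertex 5:
Shortest path: 5 -> 7
Total weight: 1 = 1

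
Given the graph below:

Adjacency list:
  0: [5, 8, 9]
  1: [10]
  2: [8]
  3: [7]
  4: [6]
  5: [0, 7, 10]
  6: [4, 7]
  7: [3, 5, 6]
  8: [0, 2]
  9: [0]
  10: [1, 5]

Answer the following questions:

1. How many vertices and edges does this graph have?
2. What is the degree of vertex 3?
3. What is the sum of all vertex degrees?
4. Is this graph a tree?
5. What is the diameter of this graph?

Count: 11 vertices, 10 edges.
Vertex 3 has neighbors [7], degree = 1.
Handshaking lemma: 2 * 10 = 20.
A graph is a tree iff it is connected and has exactly n-1 edges. This graph is connected (all 11 vertices in one component) and has 11-1 = 10 edges. It is a tree.
Diameter (longest shortest path) = 6.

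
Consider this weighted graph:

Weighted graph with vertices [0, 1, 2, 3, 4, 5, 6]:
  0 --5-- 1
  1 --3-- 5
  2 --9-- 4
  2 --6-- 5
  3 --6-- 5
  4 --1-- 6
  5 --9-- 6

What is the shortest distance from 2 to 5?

Using Dijkstra's algorithm from vertex 2:
Shortest path: 2 -> 5
Total weight: 6 = 6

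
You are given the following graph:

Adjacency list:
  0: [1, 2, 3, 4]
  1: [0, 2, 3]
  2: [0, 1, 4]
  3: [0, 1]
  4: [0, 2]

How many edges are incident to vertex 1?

Vertex 1 has neighbors [0, 2, 3], so deg(1) = 3.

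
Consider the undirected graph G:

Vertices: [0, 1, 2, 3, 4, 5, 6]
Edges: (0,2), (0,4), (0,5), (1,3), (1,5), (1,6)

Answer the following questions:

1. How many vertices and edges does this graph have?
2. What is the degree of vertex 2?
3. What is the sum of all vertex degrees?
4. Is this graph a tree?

Count: 7 vertices, 6 edges.
Vertex 2 has neighbors [0], degree = 1.
Handshaking lemma: 2 * 6 = 12.
A graph is a tree iff it is connected and has exactly n-1 edges. This graph is connected (all 7 vertices in one component) and has 7-1 = 6 edges. It is a tree.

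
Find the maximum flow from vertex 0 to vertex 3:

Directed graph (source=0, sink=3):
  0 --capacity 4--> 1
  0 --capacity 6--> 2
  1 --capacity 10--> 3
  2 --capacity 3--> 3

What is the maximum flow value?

Computing max flow:
  Flow on (0->1): 4/4
  Flow on (0->2): 3/6
  Flow on (1->3): 4/10
  Flow on (2->3): 3/3
Maximum flow = 7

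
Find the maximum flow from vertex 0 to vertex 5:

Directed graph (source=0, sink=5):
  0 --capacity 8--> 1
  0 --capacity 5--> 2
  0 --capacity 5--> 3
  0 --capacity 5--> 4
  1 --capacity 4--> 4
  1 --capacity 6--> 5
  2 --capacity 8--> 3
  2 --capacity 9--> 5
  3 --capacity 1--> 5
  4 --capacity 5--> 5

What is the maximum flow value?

Computing max flow:
  Flow on (0->1): 8/8
  Flow on (0->2): 5/5
  Flow on (0->3): 1/5
  Flow on (0->4): 3/5
  Flow on (1->4): 2/4
  Flow on (1->5): 6/6
  Flow on (2->5): 5/9
  Flow on (3->5): 1/1
  Flow on (4->5): 5/5
Maximum flow = 17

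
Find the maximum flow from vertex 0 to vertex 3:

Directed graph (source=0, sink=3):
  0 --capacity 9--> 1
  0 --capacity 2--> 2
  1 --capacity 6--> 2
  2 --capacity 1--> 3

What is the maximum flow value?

Computing max flow:
  Flow on (0->1): 1/9
  Flow on (1->2): 1/6
  Flow on (2->3): 1/1
Maximum flow = 1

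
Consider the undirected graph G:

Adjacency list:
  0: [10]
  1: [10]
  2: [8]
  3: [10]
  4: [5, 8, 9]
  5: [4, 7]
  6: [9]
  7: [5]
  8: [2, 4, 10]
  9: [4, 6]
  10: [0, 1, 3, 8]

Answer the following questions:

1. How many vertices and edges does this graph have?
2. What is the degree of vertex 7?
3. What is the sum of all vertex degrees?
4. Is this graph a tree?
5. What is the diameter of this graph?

Count: 11 vertices, 10 edges.
Vertex 7 has neighbors [5], degree = 1.
Handshaking lemma: 2 * 10 = 20.
A graph is a tree iff it is connected and has exactly n-1 edges. This graph is connected (all 11 vertices in one component) and has 11-1 = 10 edges. It is a tree.
Diameter (longest shortest path) = 5.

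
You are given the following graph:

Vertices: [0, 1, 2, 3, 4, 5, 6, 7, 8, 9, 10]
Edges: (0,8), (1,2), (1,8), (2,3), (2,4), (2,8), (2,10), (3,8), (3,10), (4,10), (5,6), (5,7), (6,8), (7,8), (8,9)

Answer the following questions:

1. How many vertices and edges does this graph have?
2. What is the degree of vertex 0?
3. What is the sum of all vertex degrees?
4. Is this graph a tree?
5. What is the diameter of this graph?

Count: 11 vertices, 15 edges.
Vertex 0 has neighbors [8], degree = 1.
Handshaking lemma: 2 * 15 = 30.
A tree on 11 vertices has 10 edges. This graph has 15 edges (5 extra). Not a tree.
Diameter (longest shortest path) = 4.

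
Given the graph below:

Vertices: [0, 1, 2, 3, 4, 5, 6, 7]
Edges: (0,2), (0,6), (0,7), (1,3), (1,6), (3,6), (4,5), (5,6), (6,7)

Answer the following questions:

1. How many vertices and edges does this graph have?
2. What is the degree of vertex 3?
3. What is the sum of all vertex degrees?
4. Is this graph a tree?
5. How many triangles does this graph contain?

Count: 8 vertices, 9 edges.
Vertex 3 has neighbors [1, 6], degree = 2.
Handshaking lemma: 2 * 9 = 18.
A tree on 8 vertices has 7 edges. This graph has 9 edges (2 extra). Not a tree.
Number of triangles = 2.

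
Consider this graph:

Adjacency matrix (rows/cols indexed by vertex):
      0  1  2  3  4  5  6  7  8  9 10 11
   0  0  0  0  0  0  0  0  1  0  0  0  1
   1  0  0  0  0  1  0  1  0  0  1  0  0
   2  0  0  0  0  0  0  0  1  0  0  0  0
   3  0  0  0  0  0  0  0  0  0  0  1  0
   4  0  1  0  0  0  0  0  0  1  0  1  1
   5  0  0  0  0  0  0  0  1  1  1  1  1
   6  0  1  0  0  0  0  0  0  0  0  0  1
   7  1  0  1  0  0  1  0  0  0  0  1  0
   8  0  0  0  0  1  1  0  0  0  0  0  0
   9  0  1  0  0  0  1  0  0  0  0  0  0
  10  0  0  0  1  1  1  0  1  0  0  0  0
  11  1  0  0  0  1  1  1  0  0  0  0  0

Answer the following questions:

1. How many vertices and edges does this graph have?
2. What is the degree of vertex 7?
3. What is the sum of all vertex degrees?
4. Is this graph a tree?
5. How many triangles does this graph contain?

Count: 12 vertices, 17 edges.
Vertex 7 has neighbors [0, 2, 5, 10], degree = 4.
Handshaking lemma: 2 * 17 = 34.
A tree on 12 vertices has 11 edges. This graph has 17 edges (6 extra). Not a tree.
Number of triangles = 1.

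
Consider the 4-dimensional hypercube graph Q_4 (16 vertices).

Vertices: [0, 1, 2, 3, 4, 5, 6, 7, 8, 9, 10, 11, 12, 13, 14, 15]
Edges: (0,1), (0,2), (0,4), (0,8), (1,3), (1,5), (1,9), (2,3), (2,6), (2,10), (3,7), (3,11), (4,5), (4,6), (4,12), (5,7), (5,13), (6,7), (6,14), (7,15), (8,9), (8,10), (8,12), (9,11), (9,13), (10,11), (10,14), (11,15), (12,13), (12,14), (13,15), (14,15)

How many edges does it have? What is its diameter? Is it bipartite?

The 4-dimensional hypercube Q_4 has 16 vertices and each vertex has degree 4.
Total edges = 16 * 4 / 2 = 32.
Diameter = 4 (max Hamming distance between binary labels).
Hypercubes are bipartite (partition by parity of binary representation).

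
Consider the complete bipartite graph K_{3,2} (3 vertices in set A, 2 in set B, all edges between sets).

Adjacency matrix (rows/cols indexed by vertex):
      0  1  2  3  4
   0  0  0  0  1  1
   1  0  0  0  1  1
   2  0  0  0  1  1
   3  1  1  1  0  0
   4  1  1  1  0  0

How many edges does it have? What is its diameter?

K_{3,2} has 3 * 2 = 6 edges.
Any vertex reaches any opposite-side vertex in 1 step; same-side vertices reach in 2 steps via any opposite-side vertex.
Diameter = 2.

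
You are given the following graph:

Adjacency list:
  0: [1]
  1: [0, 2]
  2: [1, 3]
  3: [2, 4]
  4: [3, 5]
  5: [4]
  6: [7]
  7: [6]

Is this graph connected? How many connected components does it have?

Checking connectivity: the graph has 2 connected component(s).
Components: [[0, 1, 2, 3, 4, 5], [6, 7]]. The graph is NOT connected.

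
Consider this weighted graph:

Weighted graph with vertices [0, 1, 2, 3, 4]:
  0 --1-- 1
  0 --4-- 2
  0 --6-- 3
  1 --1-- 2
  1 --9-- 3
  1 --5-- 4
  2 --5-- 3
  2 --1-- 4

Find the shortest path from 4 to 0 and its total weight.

Using Dijkstra's algorithm from vertex 4:
Shortest path: 4 -> 2 -> 1 -> 0
Total weight: 1 + 1 + 1 = 3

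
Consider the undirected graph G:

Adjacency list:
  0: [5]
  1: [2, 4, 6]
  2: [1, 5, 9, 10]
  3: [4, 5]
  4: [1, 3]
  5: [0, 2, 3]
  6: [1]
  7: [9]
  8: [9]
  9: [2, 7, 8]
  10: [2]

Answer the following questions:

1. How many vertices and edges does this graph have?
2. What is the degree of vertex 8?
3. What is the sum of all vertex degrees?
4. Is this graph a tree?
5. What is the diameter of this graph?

Count: 11 vertices, 11 edges.
Vertex 8 has neighbors [9], degree = 1.
Handshaking lemma: 2 * 11 = 22.
A tree on 11 vertices has 10 edges. This graph has 11 edges (1 extra). Not a tree.
Diameter (longest shortest path) = 4.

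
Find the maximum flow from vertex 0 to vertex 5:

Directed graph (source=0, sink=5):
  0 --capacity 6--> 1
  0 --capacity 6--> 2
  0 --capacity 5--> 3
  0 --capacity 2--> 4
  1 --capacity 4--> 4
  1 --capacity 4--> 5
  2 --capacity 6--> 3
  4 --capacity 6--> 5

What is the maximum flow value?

Computing max flow:
  Flow on (0->1): 6/6
  Flow on (0->4): 2/2
  Flow on (1->4): 2/4
  Flow on (1->5): 4/4
  Flow on (4->5): 4/6
Maximum flow = 8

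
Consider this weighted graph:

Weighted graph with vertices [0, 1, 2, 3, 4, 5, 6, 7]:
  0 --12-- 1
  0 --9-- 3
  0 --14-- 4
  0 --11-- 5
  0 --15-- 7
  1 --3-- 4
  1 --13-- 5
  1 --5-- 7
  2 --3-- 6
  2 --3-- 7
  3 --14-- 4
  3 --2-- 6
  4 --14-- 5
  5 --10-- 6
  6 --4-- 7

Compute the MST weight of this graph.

Applying Kruskal's algorithm (sort edges by weight, add if no cycle):
  Add (3,6) w=2
  Add (1,4) w=3
  Add (2,6) w=3
  Add (2,7) w=3
  Skip (6,7) w=4 (creates cycle)
  Add (1,7) w=5
  Add (0,3) w=9
  Add (5,6) w=10
  Skip (0,5) w=11 (creates cycle)
  Skip (0,1) w=12 (creates cycle)
  Skip (1,5) w=13 (creates cycle)
  Skip (0,4) w=14 (creates cycle)
  Skip (3,4) w=14 (creates cycle)
  Skip (4,5) w=14 (creates cycle)
  Skip (0,7) w=15 (creates cycle)
MST weight = 35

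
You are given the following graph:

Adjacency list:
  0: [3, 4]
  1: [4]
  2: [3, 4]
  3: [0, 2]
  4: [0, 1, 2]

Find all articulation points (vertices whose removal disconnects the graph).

An articulation point is a vertex whose removal disconnects the graph.
Articulation points: [4]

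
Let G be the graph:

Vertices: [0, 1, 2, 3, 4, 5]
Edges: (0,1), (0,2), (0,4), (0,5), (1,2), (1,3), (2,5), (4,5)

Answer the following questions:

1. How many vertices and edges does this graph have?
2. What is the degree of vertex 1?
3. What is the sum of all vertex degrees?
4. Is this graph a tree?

Count: 6 vertices, 8 edges.
Vertex 1 has neighbors [0, 2, 3], degree = 3.
Handshaking lemma: 2 * 8 = 16.
A tree on 6 vertices has 5 edges. This graph has 8 edges (3 extra). Not a tree.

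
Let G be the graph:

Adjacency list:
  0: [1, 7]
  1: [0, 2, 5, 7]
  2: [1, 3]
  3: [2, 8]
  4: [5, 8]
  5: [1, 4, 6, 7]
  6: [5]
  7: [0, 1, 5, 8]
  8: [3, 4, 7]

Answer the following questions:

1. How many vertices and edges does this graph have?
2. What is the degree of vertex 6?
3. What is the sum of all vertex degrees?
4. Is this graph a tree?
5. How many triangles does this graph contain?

Count: 9 vertices, 12 edges.
Vertex 6 has neighbors [5], degree = 1.
Handshaking lemma: 2 * 12 = 24.
A tree on 9 vertices has 8 edges. This graph has 12 edges (4 extra). Not a tree.
Number of triangles = 2.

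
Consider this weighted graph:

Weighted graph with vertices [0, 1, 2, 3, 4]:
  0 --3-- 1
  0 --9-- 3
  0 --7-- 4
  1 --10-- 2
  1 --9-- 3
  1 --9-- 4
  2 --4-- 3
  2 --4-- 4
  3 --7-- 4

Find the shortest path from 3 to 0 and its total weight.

Using Dijkstra's algorithm from vertex 3:
Shortest path: 3 -> 0
Total weight: 9 = 9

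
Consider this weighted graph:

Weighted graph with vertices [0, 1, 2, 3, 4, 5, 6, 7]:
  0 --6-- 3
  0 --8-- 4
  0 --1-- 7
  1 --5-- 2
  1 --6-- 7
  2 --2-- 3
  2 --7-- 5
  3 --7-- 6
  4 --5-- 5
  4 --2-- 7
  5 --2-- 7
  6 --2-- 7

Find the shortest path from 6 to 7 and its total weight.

Using Dijkstra's algorithm from vertex 6:
Shortest path: 6 -> 7
Total weight: 2 = 2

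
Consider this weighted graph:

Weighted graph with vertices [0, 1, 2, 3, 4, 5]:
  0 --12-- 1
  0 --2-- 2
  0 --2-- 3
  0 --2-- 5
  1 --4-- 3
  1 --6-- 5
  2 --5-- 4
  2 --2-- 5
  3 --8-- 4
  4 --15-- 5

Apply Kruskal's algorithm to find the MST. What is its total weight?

Applying Kruskal's algorithm (sort edges by weight, add if no cycle):
  Add (0,5) w=2
  Add (0,3) w=2
  Add (0,2) w=2
  Skip (2,5) w=2 (creates cycle)
  Add (1,3) w=4
  Add (2,4) w=5
  Skip (1,5) w=6 (creates cycle)
  Skip (3,4) w=8 (creates cycle)
  Skip (0,1) w=12 (creates cycle)
  Skip (4,5) w=15 (creates cycle)
MST weight = 15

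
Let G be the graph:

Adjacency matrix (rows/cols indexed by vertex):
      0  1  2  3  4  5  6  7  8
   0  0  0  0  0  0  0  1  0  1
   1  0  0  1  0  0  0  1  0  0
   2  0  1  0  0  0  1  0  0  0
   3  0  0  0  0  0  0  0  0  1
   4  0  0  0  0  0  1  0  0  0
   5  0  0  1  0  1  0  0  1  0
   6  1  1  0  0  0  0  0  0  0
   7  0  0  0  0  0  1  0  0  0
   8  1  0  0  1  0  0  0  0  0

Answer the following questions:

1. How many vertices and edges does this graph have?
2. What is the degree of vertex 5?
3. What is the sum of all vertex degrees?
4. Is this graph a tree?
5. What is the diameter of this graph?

Count: 9 vertices, 8 edges.
Vertex 5 has neighbors [2, 4, 7], degree = 3.
Handshaking lemma: 2 * 8 = 16.
A graph is a tree iff it is connected and has exactly n-1 edges. This graph is connected (all 9 vertices in one component) and has 9-1 = 8 edges. It is a tree.
Diameter (longest shortest path) = 7.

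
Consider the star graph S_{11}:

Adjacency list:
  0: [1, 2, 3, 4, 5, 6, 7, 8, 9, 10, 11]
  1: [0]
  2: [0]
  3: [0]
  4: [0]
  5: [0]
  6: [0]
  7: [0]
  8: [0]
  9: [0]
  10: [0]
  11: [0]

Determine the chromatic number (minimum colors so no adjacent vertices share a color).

S_{11} has one hub adjacent to 11 leaves; leaves are pairwise non-adjacent.
Color the hub 0 and every leaf 1.
Chromatic number = 2.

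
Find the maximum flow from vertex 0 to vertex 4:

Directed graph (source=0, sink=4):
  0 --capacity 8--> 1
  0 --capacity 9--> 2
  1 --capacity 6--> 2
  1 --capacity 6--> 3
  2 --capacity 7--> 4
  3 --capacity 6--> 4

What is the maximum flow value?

Computing max flow:
  Flow on (0->1): 6/8
  Flow on (0->2): 7/9
  Flow on (1->3): 6/6
  Flow on (2->4): 7/7
  Flow on (3->4): 6/6
Maximum flow = 13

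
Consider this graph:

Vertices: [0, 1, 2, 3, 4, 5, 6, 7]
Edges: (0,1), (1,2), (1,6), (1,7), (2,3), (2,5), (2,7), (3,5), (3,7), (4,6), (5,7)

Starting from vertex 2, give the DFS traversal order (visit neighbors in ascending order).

DFS from vertex 2 (neighbors processed in ascending order):
Visit order: 2, 1, 0, 6, 4, 7, 3, 5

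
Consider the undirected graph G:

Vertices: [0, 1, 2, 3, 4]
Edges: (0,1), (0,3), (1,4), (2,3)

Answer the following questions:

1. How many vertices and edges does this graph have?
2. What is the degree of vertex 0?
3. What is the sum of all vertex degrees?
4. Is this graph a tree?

Count: 5 vertices, 4 edges.
Vertex 0 has neighbors [1, 3], degree = 2.
Handshaking lemma: 2 * 4 = 8.
A graph is a tree iff it is connected and has exactly n-1 edges. This graph is connected (all 5 vertices in one component) and has 5-1 = 4 edges. It is a tree.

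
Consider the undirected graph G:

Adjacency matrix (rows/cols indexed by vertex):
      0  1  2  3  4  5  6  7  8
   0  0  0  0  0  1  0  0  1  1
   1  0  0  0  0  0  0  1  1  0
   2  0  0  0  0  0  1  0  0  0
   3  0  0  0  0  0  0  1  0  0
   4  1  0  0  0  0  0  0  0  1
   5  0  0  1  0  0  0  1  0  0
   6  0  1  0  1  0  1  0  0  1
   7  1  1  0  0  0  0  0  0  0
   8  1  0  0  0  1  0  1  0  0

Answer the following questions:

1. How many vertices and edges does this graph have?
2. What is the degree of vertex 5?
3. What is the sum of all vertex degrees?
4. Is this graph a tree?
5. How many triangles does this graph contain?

Count: 9 vertices, 10 edges.
Vertex 5 has neighbors [2, 6], degree = 2.
Handshaking lemma: 2 * 10 = 20.
A tree on 9 vertices has 8 edges. This graph has 10 edges (2 extra). Not a tree.
Number of triangles = 1.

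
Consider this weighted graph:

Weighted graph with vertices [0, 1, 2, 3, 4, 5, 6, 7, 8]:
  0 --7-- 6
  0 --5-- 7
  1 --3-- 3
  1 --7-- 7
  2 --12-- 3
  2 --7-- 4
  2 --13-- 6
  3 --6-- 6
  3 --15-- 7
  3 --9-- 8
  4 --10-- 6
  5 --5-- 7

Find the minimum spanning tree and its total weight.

Applying Kruskal's algorithm (sort edges by weight, add if no cycle):
  Add (1,3) w=3
  Add (0,7) w=5
  Add (5,7) w=5
  Add (3,6) w=6
  Add (0,6) w=7
  Skip (1,7) w=7 (creates cycle)
  Add (2,4) w=7
  Add (3,8) w=9
  Add (4,6) w=10
  Skip (2,3) w=12 (creates cycle)
  Skip (2,6) w=13 (creates cycle)
  Skip (3,7) w=15 (creates cycle)
MST weight = 52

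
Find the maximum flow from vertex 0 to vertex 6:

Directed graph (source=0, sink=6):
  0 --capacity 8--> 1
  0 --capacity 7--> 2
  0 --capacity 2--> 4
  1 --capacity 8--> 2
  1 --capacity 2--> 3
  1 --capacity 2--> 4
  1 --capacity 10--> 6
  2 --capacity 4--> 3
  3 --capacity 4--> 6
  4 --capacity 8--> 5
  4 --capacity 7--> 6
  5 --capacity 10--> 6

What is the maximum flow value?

Computing max flow:
  Flow on (0->1): 8/8
  Flow on (0->2): 4/7
  Flow on (0->4): 2/2
  Flow on (1->6): 8/10
  Flow on (2->3): 4/4
  Flow on (3->6): 4/4
  Flow on (4->6): 2/7
Maximum flow = 14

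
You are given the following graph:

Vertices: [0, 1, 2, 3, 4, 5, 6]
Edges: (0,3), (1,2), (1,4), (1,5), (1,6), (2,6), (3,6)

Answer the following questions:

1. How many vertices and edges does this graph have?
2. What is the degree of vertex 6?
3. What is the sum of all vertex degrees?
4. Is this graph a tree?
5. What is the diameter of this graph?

Count: 7 vertices, 7 edges.
Vertex 6 has neighbors [1, 2, 3], degree = 3.
Handshaking lemma: 2 * 7 = 14.
A tree on 7 vertices has 6 edges. This graph has 7 edges (1 extra). Not a tree.
Diameter (longest shortest path) = 4.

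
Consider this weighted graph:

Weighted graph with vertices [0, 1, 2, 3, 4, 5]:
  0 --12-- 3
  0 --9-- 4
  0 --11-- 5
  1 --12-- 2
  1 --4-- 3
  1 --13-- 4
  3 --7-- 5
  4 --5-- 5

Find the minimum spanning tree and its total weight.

Applying Kruskal's algorithm (sort edges by weight, add if no cycle):
  Add (1,3) w=4
  Add (4,5) w=5
  Add (3,5) w=7
  Add (0,4) w=9
  Skip (0,5) w=11 (creates cycle)
  Skip (0,3) w=12 (creates cycle)
  Add (1,2) w=12
  Skip (1,4) w=13 (creates cycle)
MST weight = 37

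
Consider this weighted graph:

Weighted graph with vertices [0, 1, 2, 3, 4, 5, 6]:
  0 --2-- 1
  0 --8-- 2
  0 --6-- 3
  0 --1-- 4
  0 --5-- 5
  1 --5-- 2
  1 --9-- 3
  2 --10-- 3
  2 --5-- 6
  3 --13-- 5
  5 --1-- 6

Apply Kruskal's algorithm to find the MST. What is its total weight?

Applying Kruskal's algorithm (sort edges by weight, add if no cycle):
  Add (0,4) w=1
  Add (5,6) w=1
  Add (0,1) w=2
  Add (0,5) w=5
  Add (1,2) w=5
  Skip (2,6) w=5 (creates cycle)
  Add (0,3) w=6
  Skip (0,2) w=8 (creates cycle)
  Skip (1,3) w=9 (creates cycle)
  Skip (2,3) w=10 (creates cycle)
  Skip (3,5) w=13 (creates cycle)
MST weight = 20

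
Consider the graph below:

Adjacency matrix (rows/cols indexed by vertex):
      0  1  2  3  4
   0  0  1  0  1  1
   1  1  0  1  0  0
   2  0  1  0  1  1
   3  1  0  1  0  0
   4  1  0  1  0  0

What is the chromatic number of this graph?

The graph has a maximum clique of size 2 (lower bound on chromatic number).
A valid 2-coloring: {0: 0, 1: 1, 2: 0, 3: 1, 4: 1}.
Chromatic number = 2.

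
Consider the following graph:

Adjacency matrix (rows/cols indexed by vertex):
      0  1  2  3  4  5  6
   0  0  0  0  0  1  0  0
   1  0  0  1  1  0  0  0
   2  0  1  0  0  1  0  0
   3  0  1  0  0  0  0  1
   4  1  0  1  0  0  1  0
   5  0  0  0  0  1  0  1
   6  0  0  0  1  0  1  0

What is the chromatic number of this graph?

The graph has a maximum clique of size 2 (lower bound on chromatic number).
A valid 2-coloring: {0: 1, 1: 0, 2: 1, 3: 1, 4: 0, 5: 1, 6: 0}.
Chromatic number = 2.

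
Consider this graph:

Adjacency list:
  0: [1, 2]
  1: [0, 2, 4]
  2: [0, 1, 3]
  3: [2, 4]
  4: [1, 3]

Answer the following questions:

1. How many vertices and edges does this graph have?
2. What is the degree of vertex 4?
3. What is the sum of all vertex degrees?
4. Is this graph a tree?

Count: 5 vertices, 6 edges.
Vertex 4 has neighbors [1, 3], degree = 2.
Handshaking lemma: 2 * 6 = 12.
A tree on 5 vertices has 4 edges. This graph has 6 edges (2 extra). Not a tree.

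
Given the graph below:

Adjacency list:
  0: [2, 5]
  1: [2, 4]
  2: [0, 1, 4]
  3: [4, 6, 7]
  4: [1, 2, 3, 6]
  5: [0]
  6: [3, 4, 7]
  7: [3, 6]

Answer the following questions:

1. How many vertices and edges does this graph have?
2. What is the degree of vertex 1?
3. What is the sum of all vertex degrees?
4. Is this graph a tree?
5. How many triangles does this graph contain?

Count: 8 vertices, 10 edges.
Vertex 1 has neighbors [2, 4], degree = 2.
Handshaking lemma: 2 * 10 = 20.
A tree on 8 vertices has 7 edges. This graph has 10 edges (3 extra). Not a tree.
Number of triangles = 3.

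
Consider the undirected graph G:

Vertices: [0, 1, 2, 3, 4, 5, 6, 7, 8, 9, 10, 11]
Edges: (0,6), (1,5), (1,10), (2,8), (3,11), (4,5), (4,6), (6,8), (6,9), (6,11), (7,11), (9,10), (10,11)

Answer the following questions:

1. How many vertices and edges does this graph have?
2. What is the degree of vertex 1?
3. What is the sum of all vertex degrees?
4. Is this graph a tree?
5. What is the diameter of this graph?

Count: 12 vertices, 13 edges.
Vertex 1 has neighbors [5, 10], degree = 2.
Handshaking lemma: 2 * 13 = 26.
A tree on 12 vertices has 11 edges. This graph has 13 edges (2 extra). Not a tree.
Diameter (longest shortest path) = 5.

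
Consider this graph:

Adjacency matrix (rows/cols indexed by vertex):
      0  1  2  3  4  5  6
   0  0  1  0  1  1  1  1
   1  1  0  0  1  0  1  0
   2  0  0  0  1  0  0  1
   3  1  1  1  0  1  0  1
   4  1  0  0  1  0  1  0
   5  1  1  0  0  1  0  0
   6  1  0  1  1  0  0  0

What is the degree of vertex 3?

Vertex 3 has neighbors [0, 1, 2, 4, 6], so deg(3) = 5.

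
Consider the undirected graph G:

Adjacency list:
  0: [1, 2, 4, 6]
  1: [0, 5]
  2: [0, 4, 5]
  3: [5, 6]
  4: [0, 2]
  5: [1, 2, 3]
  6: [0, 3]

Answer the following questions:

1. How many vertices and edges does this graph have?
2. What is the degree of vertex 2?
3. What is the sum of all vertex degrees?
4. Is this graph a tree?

Count: 7 vertices, 9 edges.
Vertex 2 has neighbors [0, 4, 5], degree = 3.
Handshaking lemma: 2 * 9 = 18.
A tree on 7 vertices has 6 edges. This graph has 9 edges (3 extra). Not a tree.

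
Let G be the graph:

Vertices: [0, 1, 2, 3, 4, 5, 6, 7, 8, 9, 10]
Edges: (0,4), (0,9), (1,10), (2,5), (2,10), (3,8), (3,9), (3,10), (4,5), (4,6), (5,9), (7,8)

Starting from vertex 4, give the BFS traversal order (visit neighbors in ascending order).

BFS from vertex 4 (neighbors processed in ascending order):
Visit order: 4, 0, 5, 6, 9, 2, 3, 10, 8, 1, 7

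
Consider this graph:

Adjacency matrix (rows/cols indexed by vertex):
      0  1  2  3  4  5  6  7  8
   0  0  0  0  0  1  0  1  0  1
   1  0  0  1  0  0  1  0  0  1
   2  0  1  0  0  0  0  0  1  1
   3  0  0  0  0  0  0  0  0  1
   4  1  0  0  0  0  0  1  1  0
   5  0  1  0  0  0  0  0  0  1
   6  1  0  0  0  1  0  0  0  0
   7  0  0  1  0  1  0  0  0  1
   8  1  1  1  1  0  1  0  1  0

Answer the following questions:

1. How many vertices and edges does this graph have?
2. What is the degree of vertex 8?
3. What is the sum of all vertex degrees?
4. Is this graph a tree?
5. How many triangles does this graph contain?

Count: 9 vertices, 13 edges.
Vertex 8 has neighbors [0, 1, 2, 3, 5, 7], degree = 6.
Handshaking lemma: 2 * 13 = 26.
A tree on 9 vertices has 8 edges. This graph has 13 edges (5 extra). Not a tree.
Number of triangles = 4.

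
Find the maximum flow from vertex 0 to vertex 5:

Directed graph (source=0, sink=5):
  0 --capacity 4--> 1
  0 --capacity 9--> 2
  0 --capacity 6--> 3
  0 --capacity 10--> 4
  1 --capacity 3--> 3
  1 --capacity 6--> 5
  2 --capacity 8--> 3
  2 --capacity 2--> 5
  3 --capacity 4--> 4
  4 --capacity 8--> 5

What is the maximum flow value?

Computing max flow:
  Flow on (0->1): 4/4
  Flow on (0->2): 2/9
  Flow on (0->3): 4/6
  Flow on (0->4): 4/10
  Flow on (1->5): 4/6
  Flow on (2->5): 2/2
  Flow on (3->4): 4/4
  Flow on (4->5): 8/8
Maximum flow = 14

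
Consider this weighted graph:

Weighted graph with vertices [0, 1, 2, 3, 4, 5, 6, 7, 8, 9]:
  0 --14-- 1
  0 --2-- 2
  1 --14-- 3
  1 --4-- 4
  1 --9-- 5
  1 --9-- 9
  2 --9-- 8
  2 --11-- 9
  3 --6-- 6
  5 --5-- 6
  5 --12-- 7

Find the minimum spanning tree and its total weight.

Applying Kruskal's algorithm (sort edges by weight, add if no cycle):
  Add (0,2) w=2
  Add (1,4) w=4
  Add (5,6) w=5
  Add (3,6) w=6
  Add (1,5) w=9
  Add (1,9) w=9
  Add (2,8) w=9
  Add (2,9) w=11
  Add (5,7) w=12
  Skip (0,1) w=14 (creates cycle)
  Skip (1,3) w=14 (creates cycle)
MST weight = 67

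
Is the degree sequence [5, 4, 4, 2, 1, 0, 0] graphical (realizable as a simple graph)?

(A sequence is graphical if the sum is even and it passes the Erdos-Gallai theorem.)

Sum of degrees = 16. Sum is even but fails Erdos-Gallai. The sequence is NOT graphical.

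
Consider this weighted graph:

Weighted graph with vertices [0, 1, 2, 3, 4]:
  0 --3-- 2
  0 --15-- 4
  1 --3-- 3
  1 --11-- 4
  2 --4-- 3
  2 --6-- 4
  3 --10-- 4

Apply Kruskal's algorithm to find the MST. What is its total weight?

Applying Kruskal's algorithm (sort edges by weight, add if no cycle):
  Add (0,2) w=3
  Add (1,3) w=3
  Add (2,3) w=4
  Add (2,4) w=6
  Skip (3,4) w=10 (creates cycle)
  Skip (1,4) w=11 (creates cycle)
  Skip (0,4) w=15 (creates cycle)
MST weight = 16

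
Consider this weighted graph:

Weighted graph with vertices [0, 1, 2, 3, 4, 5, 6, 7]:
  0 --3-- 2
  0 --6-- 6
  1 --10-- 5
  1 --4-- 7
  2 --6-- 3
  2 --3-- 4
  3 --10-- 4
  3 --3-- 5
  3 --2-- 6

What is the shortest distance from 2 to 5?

Using Dijkstra's algorithm from vertex 2:
Shortest path: 2 -> 3 -> 5
Total weight: 6 + 3 = 9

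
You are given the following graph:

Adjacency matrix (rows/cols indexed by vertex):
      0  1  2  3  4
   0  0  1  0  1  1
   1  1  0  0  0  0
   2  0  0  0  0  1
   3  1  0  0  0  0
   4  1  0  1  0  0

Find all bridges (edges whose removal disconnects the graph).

A bridge is an edge whose removal increases the number of connected components.
Bridges found: (0,1), (0,3), (0,4), (2,4)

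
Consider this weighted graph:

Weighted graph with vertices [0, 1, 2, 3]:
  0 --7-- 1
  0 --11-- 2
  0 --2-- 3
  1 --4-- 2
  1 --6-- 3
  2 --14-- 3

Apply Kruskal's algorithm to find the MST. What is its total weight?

Applying Kruskal's algorithm (sort edges by weight, add if no cycle):
  Add (0,3) w=2
  Add (1,2) w=4
  Add (1,3) w=6
  Skip (0,1) w=7 (creates cycle)
  Skip (0,2) w=11 (creates cycle)
  Skip (2,3) w=14 (creates cycle)
MST weight = 12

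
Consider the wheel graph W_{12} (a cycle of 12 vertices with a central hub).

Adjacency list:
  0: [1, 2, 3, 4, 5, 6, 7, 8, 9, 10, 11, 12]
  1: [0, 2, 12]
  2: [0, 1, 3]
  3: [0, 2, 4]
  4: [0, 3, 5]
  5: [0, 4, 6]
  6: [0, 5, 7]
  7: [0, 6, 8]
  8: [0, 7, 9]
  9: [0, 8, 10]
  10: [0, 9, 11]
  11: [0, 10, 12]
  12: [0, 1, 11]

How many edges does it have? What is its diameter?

Wheel graph W_{12}: 12 cycle edges + 12 spoke edges = 24 edges.
The hub is distance 1 from all cycle vertices. Max distance between cycle vertices through hub is 2.
Diameter = 2.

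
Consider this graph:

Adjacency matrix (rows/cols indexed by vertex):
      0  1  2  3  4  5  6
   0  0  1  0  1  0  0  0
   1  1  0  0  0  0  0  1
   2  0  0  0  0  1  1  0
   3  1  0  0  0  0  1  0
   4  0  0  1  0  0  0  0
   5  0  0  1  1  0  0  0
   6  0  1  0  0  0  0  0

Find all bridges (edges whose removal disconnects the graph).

A bridge is an edge whose removal increases the number of connected components.
Bridges found: (0,1), (0,3), (1,6), (2,4), (2,5), (3,5)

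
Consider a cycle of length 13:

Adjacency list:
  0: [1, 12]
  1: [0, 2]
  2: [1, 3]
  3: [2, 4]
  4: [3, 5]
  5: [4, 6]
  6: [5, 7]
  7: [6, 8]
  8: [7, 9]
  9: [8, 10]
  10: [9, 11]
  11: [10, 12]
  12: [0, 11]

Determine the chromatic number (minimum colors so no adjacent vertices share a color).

This is an odd cycle (C_13). Odd cycles are not bipartite (any 2-coloring forces two adjacent vertices to match), and 3 colors suffice.
Chromatic number = 3.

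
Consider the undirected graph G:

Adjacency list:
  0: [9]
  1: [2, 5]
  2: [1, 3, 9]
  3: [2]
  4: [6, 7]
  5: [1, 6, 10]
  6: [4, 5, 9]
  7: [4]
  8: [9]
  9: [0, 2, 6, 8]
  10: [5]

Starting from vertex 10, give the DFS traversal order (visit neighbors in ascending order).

DFS from vertex 10 (neighbors processed in ascending order):
Visit order: 10, 5, 1, 2, 3, 9, 0, 6, 4, 7, 8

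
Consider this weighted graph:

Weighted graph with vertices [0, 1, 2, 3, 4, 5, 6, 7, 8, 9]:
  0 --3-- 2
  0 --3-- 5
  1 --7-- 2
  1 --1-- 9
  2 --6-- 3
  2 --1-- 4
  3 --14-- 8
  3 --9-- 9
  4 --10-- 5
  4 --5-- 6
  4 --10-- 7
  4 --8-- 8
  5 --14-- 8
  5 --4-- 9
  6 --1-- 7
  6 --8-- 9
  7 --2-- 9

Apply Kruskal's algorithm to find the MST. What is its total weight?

Applying Kruskal's algorithm (sort edges by weight, add if no cycle):
  Add (1,9) w=1
  Add (2,4) w=1
  Add (6,7) w=1
  Add (7,9) w=2
  Add (0,5) w=3
  Add (0,2) w=3
  Add (5,9) w=4
  Skip (4,6) w=5 (creates cycle)
  Add (2,3) w=6
  Skip (1,2) w=7 (creates cycle)
  Add (4,8) w=8
  Skip (6,9) w=8 (creates cycle)
  Skip (3,9) w=9 (creates cycle)
  Skip (4,5) w=10 (creates cycle)
  Skip (4,7) w=10 (creates cycle)
  Skip (3,8) w=14 (creates cycle)
  Skip (5,8) w=14 (creates cycle)
MST weight = 29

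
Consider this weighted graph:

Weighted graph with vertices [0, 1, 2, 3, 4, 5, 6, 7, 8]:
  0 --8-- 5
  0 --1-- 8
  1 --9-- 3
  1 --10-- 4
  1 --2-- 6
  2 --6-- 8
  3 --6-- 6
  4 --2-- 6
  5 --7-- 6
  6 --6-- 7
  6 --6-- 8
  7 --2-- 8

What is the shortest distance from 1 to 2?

Using Dijkstra's algorithm from vertex 1:
Shortest path: 1 -> 6 -> 8 -> 2
Total weight: 2 + 6 + 6 = 14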